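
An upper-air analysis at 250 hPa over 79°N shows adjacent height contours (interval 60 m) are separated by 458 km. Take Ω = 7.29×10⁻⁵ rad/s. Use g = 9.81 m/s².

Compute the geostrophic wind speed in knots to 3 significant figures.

17.5 knots

Coriolis parameter at 79°N:
f = 2Ω sin φ = 2 × 7.29×10⁻⁵ × sin 79° = 1.43×10⁻⁴ s⁻¹
Height gradient: |∂Z/∂n| = 60 m / 458000 m = 1.31×10⁻⁴
On a pressure surface, geostrophic balance gives V_g = (g/f)|∂Z/∂n|:
V_g = 9.81 × 1.31×10⁻⁴ / 1.43×10⁻⁴ = 8.98 m/s
Converting: 8.98 m/s × 1.944 = 17.5 knots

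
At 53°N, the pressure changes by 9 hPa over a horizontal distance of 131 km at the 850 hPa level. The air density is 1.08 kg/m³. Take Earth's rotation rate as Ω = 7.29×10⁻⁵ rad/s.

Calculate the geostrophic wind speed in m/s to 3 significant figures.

Coriolis parameter at 53°N:
f = 2Ω sin φ = 2 × 7.29×10⁻⁵ × sin 53° = 1.16×10⁻⁴ s⁻¹
Pressure gradient: |∂P/∂n| = 900 Pa / 131000 m = 6.87×10⁻³ Pa/m
Geostrophic balance (pressure-gradient force = Coriolis force):
V_g = (1/(fρ)) |∂P/∂n| = 6.87×10⁻³ / (1.16×10⁻⁴ × 1.08) = 54.6 m/s

54.6 m/s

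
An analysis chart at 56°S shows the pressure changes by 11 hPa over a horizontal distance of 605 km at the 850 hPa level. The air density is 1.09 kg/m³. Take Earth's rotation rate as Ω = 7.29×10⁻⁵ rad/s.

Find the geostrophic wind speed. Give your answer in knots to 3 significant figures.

Coriolis parameter at 56°S:
f = 2Ω sin φ = 2 × 7.29×10⁻⁵ × sin 56° = 1.21×10⁻⁴ s⁻¹
Pressure gradient: |∂P/∂n| = 1100 Pa / 605000 m = 1.82×10⁻³ Pa/m
Geostrophic balance (pressure-gradient force = Coriolis force):
V_g = (1/(fρ)) |∂P/∂n| = 1.82×10⁻³ / (1.21×10⁻⁴ × 1.09) = 13.8 m/s
Converting: 13.8 m/s × 1.944 = 26.8 knots

26.8 knots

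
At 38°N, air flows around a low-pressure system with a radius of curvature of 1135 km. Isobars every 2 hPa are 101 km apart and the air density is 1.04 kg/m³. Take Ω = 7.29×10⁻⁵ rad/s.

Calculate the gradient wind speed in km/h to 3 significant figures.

64.9 km/h

Coriolis parameter at 38°N:
f = 2Ω sin φ = 2 × 7.29×10⁻⁵ × sin 38° = 8.98×10⁻⁵ s⁻¹
Pressure gradient: |∂P/∂n| = 200 Pa / 101000 m = 1.98×10⁻³ Pa/m
Geostrophic speed: V_g = |∂P/∂n|/(fρ) = 1.98×10⁻³/(8.98×10⁻⁵ × 1.04) = 21.2 m/s
Around a low, centrifugal force acts outward with Coriolis, so pressure-gradient force balances both:
(1/ρ)|∂P/∂n| = fV + V²/R  →  V² + fR·V − fR·V_g = 0
With fR = 8.98×10⁻⁵ × 1135×10³ m = 102 m/s:
V = [−fR + √((fR)² + 4 fR V_g)]/2 = [−102 + √(102² + 4×102×21.2)]/2 = 18 m/s
Subgeostrophic (V < V_g = 21.2 m/s), as expected around a low.
Converting: 18 m/s × 3.6 = 64.9 km/h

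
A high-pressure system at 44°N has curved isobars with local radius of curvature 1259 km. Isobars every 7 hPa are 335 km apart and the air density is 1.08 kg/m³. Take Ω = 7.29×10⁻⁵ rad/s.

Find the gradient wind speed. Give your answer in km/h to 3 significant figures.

Coriolis parameter at 44°N:
f = 2Ω sin φ = 2 × 7.29×10⁻⁵ × sin 44° = 1.01×10⁻⁴ s⁻¹
Pressure gradient: |∂P/∂n| = 700 Pa / 335000 m = 2.09×10⁻³ Pa/m
Geostrophic speed: V_g = |∂P/∂n|/(fρ) = 2.09×10⁻³/(1.01×10⁻⁴ × 1.08) = 19.1 m/s
Around a high, pressure-gradient force acts outward with centrifugal, so Coriolis balances both:
fV = (1/ρ)|∂P/∂n| + V²/R  →  V² − fR·V + fR·V_g = 0
With fR = 1.01×10⁻⁴ × 1259×10³ m = 128 m/s:
V = [fR − √((fR)² − 4 fR V_g)]/2 = [128 − √(128² − 4×128×19.1)]/2 = 23.4 m/s
Supergeostrophic (V > V_g = 19.1 m/s), as expected around a high.
Converting: 23.4 m/s × 3.6 = 84.2 km/h

84.2 km/h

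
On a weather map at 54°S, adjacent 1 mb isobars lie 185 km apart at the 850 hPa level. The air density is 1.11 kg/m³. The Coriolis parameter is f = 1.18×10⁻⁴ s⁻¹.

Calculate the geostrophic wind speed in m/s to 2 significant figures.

Pressure gradient: |∂P/∂n| = 100 Pa / 185000 m = 5.41×10⁻⁴ Pa/m
Geostrophic balance (pressure-gradient force = Coriolis force):
V_g = (1/(fρ)) |∂P/∂n| = 5.41×10⁻⁴ / (1.18×10⁻⁴ × 1.11) = 4.13 m/s

4.1 m/s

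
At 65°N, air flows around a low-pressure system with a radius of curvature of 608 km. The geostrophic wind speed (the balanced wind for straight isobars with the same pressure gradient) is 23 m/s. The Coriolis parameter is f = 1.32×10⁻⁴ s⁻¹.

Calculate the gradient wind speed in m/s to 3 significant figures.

18.7 m/s

Around a low, centrifugal force acts outward with Coriolis, so pressure-gradient force balances both:
(1/ρ)|∂P/∂n| = fV + V²/R  →  V² + fR·V − fR·V_g = 0
With fR = 1.32×10⁻⁴ × 608×10³ m = 80.3 m/s:
V = [−fR + √((fR)² + 4 fR V_g)]/2 = [−80.3 + √(80.3² + 4×80.3×23)]/2 = 18.7 m/s
Subgeostrophic (V < V_g = 23 m/s), as expected around a low.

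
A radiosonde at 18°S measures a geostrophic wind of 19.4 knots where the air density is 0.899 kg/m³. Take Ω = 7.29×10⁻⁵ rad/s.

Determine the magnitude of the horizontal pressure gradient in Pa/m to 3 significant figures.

Coriolis parameter at 18°S:
f = 2Ω sin φ = 2 × 7.29×10⁻⁵ × sin 18° = 4.51×10⁻⁵ s⁻¹
Wind speed in SI: 19.4 knots = 9.98 m/s
Geostrophic balance rearranged: |∂P/∂n| = f ρ V_g
|∂P/∂n| = 4.51×10⁻⁵ × 0.899 × 9.98 = 4.04×10⁻⁴ Pa/m

4.04×10⁻⁴ Pa/m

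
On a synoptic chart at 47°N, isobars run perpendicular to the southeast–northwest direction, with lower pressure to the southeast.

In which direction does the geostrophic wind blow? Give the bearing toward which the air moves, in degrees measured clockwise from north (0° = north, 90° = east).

225°

The pressure-gradient force points toward the southeast (bearing 135°).
Geostrophic balance: in the Northern Hemisphere the Coriolis force deflects motion to the right, so the geostrophic wind blows 90° to the right of the pressure-gradient force (low pressure on the left).
Rotating 135° by 90° clockwise gives 225° — the wind blows toward the southwest.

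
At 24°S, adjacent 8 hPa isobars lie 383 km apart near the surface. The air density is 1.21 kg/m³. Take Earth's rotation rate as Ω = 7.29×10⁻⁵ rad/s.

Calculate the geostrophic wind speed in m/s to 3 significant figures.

29.1 m/s

Coriolis parameter at 24°S:
f = 2Ω sin φ = 2 × 7.29×10⁻⁵ × sin 24° = 5.93×10⁻⁵ s⁻¹
Pressure gradient: |∂P/∂n| = 800 Pa / 383000 m = 2.09×10⁻³ Pa/m
Geostrophic balance (pressure-gradient force = Coriolis force):
V_g = (1/(fρ)) |∂P/∂n| = 2.09×10⁻³ / (5.93×10⁻⁵ × 1.21) = 29.1 m/s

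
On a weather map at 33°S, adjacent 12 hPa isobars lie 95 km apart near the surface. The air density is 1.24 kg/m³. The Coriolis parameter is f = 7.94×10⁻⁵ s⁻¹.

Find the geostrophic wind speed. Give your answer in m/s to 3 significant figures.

128 m/s

Pressure gradient: |∂P/∂n| = 1200 Pa / 95000 m = 1.26×10⁻² Pa/m
Geostrophic balance (pressure-gradient force = Coriolis force):
V_g = (1/(fρ)) |∂P/∂n| = 1.26×10⁻² / (7.94×10⁻⁵ × 1.24) = 128 m/s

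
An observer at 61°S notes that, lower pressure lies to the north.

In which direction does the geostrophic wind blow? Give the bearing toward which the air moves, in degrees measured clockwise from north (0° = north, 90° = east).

The pressure-gradient force points toward the north (bearing 000°).
Geostrophic balance: in the Southern Hemisphere the Coriolis force deflects motion to the left, so the geostrophic wind blows 90° to the left of the pressure-gradient force (low pressure on the right).
Rotating 000° by 90° counterclockwise gives 270° — the wind blows toward the west.

270°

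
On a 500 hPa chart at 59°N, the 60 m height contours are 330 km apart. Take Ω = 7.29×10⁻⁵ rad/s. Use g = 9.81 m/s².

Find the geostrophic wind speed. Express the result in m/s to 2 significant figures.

Coriolis parameter at 59°N:
f = 2Ω sin φ = 2 × 7.29×10⁻⁵ × sin 59° = 1.25×10⁻⁴ s⁻¹
Height gradient: |∂Z/∂n| = 60 m / 330000 m = 1.82×10⁻⁴
On a pressure surface, geostrophic balance gives V_g = (g/f)|∂Z/∂n|:
V_g = 9.81 × 1.82×10⁻⁴ / 1.25×10⁻⁴ = 14.3 m/s

14 m/s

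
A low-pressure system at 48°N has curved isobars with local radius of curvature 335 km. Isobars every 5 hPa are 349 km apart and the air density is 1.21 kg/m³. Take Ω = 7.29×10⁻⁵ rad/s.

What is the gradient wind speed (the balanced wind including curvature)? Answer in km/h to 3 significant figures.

Coriolis parameter at 48°N:
f = 2Ω sin φ = 2 × 7.29×10⁻⁵ × sin 48° = 1.08×10⁻⁴ s⁻¹
Pressure gradient: |∂P/∂n| = 500 Pa / 349000 m = 1.43×10⁻³ Pa/m
Geostrophic speed: V_g = |∂P/∂n|/(fρ) = 1.43×10⁻³/(1.08×10⁻⁴ × 1.21) = 10.9 m/s
Around a low, centrifugal force acts outward with Coriolis, so pressure-gradient force balances both:
(1/ρ)|∂P/∂n| = fV + V²/R  →  V² + fR·V − fR·V_g = 0
With fR = 1.08×10⁻⁴ × 335×10³ m = 36.3 m/s:
V = [−fR + √((fR)² + 4 fR V_g)]/2 = [−36.3 + √(36.3² + 4×36.3×10.9)]/2 = 8.8 m/s
Subgeostrophic (V < V_g = 10.9 m/s), as expected around a low.
Converting: 8.8 m/s × 3.6 = 31.7 km/h

31.7 km/h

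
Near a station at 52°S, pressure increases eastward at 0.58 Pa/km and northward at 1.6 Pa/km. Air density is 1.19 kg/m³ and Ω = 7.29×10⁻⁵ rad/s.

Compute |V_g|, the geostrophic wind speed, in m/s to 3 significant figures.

12.4 m/s

Coriolis parameter at 52°S:
f = 2Ω sin φ = 2 × 7.29×10⁻⁵ × sin 52° = 1.15×10⁻⁴ s⁻¹
In the Southern Hemisphere f is negative: f = −1.15×10⁻⁴ s⁻¹.
Component geostrophic relations (x east, y north):
u_g = −(1/(fρ)) ∂P/∂y,  v_g = (1/(fρ)) ∂P/∂x
u_g = −(1.6×10⁻³)/(−1.15×10⁻⁴ × 1.19) = 11.7 m/s;  v_g = (0.58×10⁻³)/(−1.15×10⁻⁴ × 1.19) = −4.24 m/s
|V_g| = √(u_g² + v_g²) = 12.4 m/s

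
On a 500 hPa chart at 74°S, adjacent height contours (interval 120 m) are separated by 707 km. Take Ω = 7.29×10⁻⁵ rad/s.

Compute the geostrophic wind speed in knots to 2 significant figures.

Coriolis parameter at 74°S:
f = 2Ω sin φ = 2 × 7.29×10⁻⁵ × sin 74° = 1.40×10⁻⁴ s⁻¹
Height gradient: |∂Z/∂n| = 120 m / 707000 m = 1.70×10⁻⁴
On a pressure surface, geostrophic balance gives V_g = (g/f)|∂Z/∂n|:
V_g = 9.81 × 1.70×10⁻⁴ / 1.40×10⁻⁴ = 11.9 m/s
Converting: 11.9 m/s × 1.944 = 23 knots

23 knots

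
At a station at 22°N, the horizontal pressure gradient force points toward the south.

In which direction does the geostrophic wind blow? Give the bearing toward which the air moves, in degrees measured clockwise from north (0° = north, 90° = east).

The pressure-gradient force points toward the south (bearing 180°).
Geostrophic balance: in the Northern Hemisphere the Coriolis force deflects motion to the right, so the geostrophic wind blows 90° to the right of the pressure-gradient force (low pressure on the left).
Rotating 180° by 90° clockwise gives 270° — the wind blows toward the west.

270°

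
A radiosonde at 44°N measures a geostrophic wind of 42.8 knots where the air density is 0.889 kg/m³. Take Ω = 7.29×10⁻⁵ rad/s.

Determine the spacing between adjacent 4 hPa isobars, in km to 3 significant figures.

202 km

Coriolis parameter at 44°N:
f = 2Ω sin φ = 2 × 7.29×10⁻⁵ × sin 44° = 1.01×10⁻⁴ s⁻¹
Wind speed in SI: 42.8 knots = 22.0 m/s
Geostrophic balance rearranged: |∂P/∂n| = f ρ V_g
|∂P/∂n| = 1.01×10⁻⁴ × 0.889 × 22.0 = 1.98×10⁻³ Pa/m
Isobar spacing: Δn = ΔP/|∂P/∂n| = 400 Pa / 1.98×10⁻³ Pa/m = 201766 m ≈ 202 km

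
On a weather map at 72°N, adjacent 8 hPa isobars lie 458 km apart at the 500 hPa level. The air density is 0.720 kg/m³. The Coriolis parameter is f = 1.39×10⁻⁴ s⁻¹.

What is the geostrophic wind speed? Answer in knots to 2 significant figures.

34 knots

Pressure gradient: |∂P/∂n| = 800 Pa / 458000 m = 1.75×10⁻³ Pa/m
Geostrophic balance (pressure-gradient force = Coriolis force):
V_g = (1/(fρ)) |∂P/∂n| = 1.75×10⁻³ / (1.39×10⁻⁴ × 0.720) = 17.5 m/s
Converting: 17.5 m/s × 1.944 = 34 knots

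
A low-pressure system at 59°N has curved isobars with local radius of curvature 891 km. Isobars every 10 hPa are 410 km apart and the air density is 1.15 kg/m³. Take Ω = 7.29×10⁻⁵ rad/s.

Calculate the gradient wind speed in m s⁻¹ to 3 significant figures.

15.0 m s⁻¹

Coriolis parameter at 59°N:
f = 2Ω sin φ = 2 × 7.29×10⁻⁵ × sin 59° = 1.25×10⁻⁴ s⁻¹
Pressure gradient: |∂P/∂n| = 1000 Pa / 410000 m = 2.44×10⁻³ Pa/m
Geostrophic speed: V_g = |∂P/∂n|/(fρ) = 2.44×10⁻³/(1.25×10⁻⁴ × 1.15) = 17.0 m/s
Around a low, centrifugal force acts outward with Coriolis, so pressure-gradient force balances both:
(1/ρ)|∂P/∂n| = fV + V²/R  →  V² + fR·V − fR·V_g = 0
With fR = 1.25×10⁻⁴ × 891×10³ m = 111 m/s:
V = [−fR + √((fR)² + 4 fR V_g)]/2 = [−111 + √(111² + 4×111×17)]/2 = 15 m/s
Subgeostrophic (V < V_g = 17 m/s), as expected around a low.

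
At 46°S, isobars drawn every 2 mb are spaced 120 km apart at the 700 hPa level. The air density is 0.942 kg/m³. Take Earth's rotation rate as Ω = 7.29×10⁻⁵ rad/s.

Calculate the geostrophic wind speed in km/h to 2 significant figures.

Coriolis parameter at 46°S:
f = 2Ω sin φ = 2 × 7.29×10⁻⁵ × sin 46° = 1.05×10⁻⁴ s⁻¹
Pressure gradient: |∂P/∂n| = 200 Pa / 120000 m = 1.67×10⁻³ Pa/m
Geostrophic balance (pressure-gradient force = Coriolis force):
V_g = (1/(fρ)) |∂P/∂n| = 1.67×10⁻³ / (1.05×10⁻⁴ × 0.942) = 16.9 m/s
Converting: 16.9 m/s × 3.6 = 61 km/h

61 km/h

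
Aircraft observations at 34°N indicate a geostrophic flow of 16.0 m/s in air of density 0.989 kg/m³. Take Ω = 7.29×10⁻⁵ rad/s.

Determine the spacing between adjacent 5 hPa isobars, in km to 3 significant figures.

388 km

Coriolis parameter at 34°N:
f = 2Ω sin φ = 2 × 7.29×10⁻⁵ × sin 34° = 8.15×10⁻⁵ s⁻¹
Geostrophic balance rearranged: |∂P/∂n| = f ρ V_g
|∂P/∂n| = 8.15×10⁻⁵ × 0.989 × 16.0 = 1.29×10⁻³ Pa/m
Isobar spacing: Δn = ΔP/|∂P/∂n| = 500 Pa / 1.29×10⁻³ Pa/m = 387556 m ≈ 388 km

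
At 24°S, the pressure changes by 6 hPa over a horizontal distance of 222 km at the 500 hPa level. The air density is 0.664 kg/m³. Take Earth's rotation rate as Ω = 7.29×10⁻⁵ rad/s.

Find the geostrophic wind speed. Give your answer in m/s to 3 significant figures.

68.6 m/s

Coriolis parameter at 24°S:
f = 2Ω sin φ = 2 × 7.29×10⁻⁵ × sin 24° = 5.93×10⁻⁵ s⁻¹
Pressure gradient: |∂P/∂n| = 600 Pa / 222000 m = 2.70×10⁻³ Pa/m
Geostrophic balance (pressure-gradient force = Coriolis force):
V_g = (1/(fρ)) |∂P/∂n| = 2.70×10⁻³ / (5.93×10⁻⁵ × 0.664) = 68.6 m/s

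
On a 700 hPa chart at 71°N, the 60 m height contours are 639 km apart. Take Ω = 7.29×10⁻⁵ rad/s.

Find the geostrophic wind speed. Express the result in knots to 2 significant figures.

13 knots

Coriolis parameter at 71°N:
f = 2Ω sin φ = 2 × 7.29×10⁻⁵ × sin 71° = 1.38×10⁻⁴ s⁻¹
Height gradient: |∂Z/∂n| = 60 m / 639000 m = 9.39×10⁻⁵
On a pressure surface, geostrophic balance gives V_g = (g/f)|∂Z/∂n|:
V_g = 9.81 × 9.39×10⁻⁵ / 1.38×10⁻⁴ = 6.68 m/s
Converting: 6.68 m/s × 1.944 = 13 knots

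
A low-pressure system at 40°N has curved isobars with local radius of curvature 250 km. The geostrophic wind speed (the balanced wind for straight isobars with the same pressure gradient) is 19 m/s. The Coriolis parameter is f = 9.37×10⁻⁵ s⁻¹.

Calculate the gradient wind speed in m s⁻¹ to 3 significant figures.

12.4 m s⁻¹

Around a low, centrifugal force acts outward with Coriolis, so pressure-gradient force balances both:
(1/ρ)|∂P/∂n| = fV + V²/R  →  V² + fR·V − fR·V_g = 0
With fR = 9.37×10⁻⁵ × 250×10³ m = 23.4 m/s:
V = [−fR + √((fR)² + 4 fR V_g)]/2 = [−23.4 + √(23.4² + 4×23.4×19)]/2 = 12.4 m/s
Subgeostrophic (V < V_g = 19 m/s), as expected around a low.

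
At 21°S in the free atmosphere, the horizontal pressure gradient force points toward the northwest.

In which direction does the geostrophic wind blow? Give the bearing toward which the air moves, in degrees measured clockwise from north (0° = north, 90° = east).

The pressure-gradient force points toward the northwest (bearing 315°).
Geostrophic balance: in the Southern Hemisphere the Coriolis force deflects motion to the left, so the geostrophic wind blows 90° to the left of the pressure-gradient force (low pressure on the right).
Rotating 315° by 90° counterclockwise gives 225° — the wind blows toward the southwest.

225°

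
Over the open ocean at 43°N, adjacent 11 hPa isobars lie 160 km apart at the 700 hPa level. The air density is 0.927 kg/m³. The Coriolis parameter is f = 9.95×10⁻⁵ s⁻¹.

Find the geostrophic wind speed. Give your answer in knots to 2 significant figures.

140 knots

Pressure gradient: |∂P/∂n| = 1100 Pa / 160000 m = 6.88×10⁻³ Pa/m
Geostrophic balance (pressure-gradient force = Coriolis force):
V_g = (1/(fρ)) |∂P/∂n| = 6.88×10⁻³ / (9.95×10⁻⁵ × 0.927) = 74.5 m/s
Converting: 74.5 m/s × 1.944 = 140 knots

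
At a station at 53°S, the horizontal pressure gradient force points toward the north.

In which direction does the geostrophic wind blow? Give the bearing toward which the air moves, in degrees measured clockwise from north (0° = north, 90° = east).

The pressure-gradient force points toward the north (bearing 000°).
Geostrophic balance: in the Southern Hemisphere the Coriolis force deflects motion to the left, so the geostrophic wind blows 90° to the left of the pressure-gradient force (low pressure on the right).
Rotating 000° by 90° counterclockwise gives 270° — the wind blows toward the west.

270°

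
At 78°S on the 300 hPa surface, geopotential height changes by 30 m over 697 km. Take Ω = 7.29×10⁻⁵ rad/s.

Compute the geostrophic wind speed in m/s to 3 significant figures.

2.96 m/s

Coriolis parameter at 78°S:
f = 2Ω sin φ = 2 × 7.29×10⁻⁵ × sin 78° = 1.43×10⁻⁴ s⁻¹
Height gradient: |∂Z/∂n| = 30 m / 697000 m = 4.30×10⁻⁵
On a pressure surface, geostrophic balance gives V_g = (g/f)|∂Z/∂n|:
V_g = 9.81 × 4.30×10⁻⁵ / 1.43×10⁻⁴ = 2.96 m/s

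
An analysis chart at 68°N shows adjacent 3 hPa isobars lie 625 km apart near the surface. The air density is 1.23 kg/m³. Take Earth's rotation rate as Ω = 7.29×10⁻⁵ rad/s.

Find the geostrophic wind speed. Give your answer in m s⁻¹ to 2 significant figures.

Coriolis parameter at 68°N:
f = 2Ω sin φ = 2 × 7.29×10⁻⁵ × sin 68° = 1.35×10⁻⁴ s⁻¹
Pressure gradient: |∂P/∂n| = 300 Pa / 625000 m = 4.80×10⁻⁴ Pa/m
Geostrophic balance (pressure-gradient force = Coriolis force):
V_g = (1/(fρ)) |∂P/∂n| = 4.80×10⁻⁴ / (1.35×10⁻⁴ × 1.23) = 2.89 m/s

2.9 m s⁻¹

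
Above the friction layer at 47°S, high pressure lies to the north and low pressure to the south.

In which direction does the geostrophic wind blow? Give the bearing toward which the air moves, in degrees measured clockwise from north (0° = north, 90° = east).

090°

The pressure-gradient force points toward the south (bearing 180°).
Geostrophic balance: in the Southern Hemisphere the Coriolis force deflects motion to the left, so the geostrophic wind blows 90° to the left of the pressure-gradient force (low pressure on the right).
Rotating 180° by 90° counterclockwise gives 090° — the wind blows toward the east.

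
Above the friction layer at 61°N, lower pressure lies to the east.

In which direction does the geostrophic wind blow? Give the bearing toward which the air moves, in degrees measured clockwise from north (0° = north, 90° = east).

The pressure-gradient force points toward the east (bearing 090°).
Geostrophic balance: in the Northern Hemisphere the Coriolis force deflects motion to the right, so the geostrophic wind blows 90° to the right of the pressure-gradient force (low pressure on the left).
Rotating 090° by 90° clockwise gives 180° — the wind blows toward the south.

180°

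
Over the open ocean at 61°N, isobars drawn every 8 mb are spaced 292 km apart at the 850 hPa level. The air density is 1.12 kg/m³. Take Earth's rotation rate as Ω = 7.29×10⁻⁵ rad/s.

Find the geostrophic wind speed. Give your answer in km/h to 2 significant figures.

Coriolis parameter at 61°N:
f = 2Ω sin φ = 2 × 7.29×10⁻⁵ × sin 61° = 1.28×10⁻⁴ s⁻¹
Pressure gradient: |∂P/∂n| = 800 Pa / 292000 m = 2.74×10⁻³ Pa/m
Geostrophic balance (pressure-gradient force = Coriolis force):
V_g = (1/(fρ)) |∂P/∂n| = 2.74×10⁻³ / (1.28×10⁻⁴ × 1.12) = 19.2 m/s
Converting: 19.2 m/s × 3.6 = 69 km/h

69 km/h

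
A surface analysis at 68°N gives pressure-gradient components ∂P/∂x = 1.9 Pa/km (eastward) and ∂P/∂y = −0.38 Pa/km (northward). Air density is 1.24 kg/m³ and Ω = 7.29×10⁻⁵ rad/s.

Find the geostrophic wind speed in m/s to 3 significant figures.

11.6 m/s

Coriolis parameter at 68°N:
f = 2Ω sin φ = 2 × 7.29×10⁻⁵ × sin 68° = 1.35×10⁻⁴ s⁻¹
Component geostrophic relations (x east, y north):
u_g = −(1/(fρ)) ∂P/∂y,  v_g = (1/(fρ)) ∂P/∂x
u_g = −(−0.38×10⁻³)/(1.35×10⁻⁴ × 1.24) = 2.27 m/s;  v_g = (1.9×10⁻³)/(1.35×10⁻⁴ × 1.24) = 11.3 m/s
|V_g| = √(u_g² + v_g²) = 11.6 m/s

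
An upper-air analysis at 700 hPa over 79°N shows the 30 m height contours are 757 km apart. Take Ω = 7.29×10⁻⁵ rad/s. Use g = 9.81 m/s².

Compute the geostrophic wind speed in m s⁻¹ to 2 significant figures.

Coriolis parameter at 79°N:
f = 2Ω sin φ = 2 × 7.29×10⁻⁵ × sin 79° = 1.43×10⁻⁴ s⁻¹
Height gradient: |∂Z/∂n| = 30 m / 757000 m = 3.96×10⁻⁵
On a pressure surface, geostrophic balance gives V_g = (g/f)|∂Z/∂n|:
V_g = 9.81 × 3.96×10⁻⁵ / 1.43×10⁻⁴ = 2.72 m/s

2.7 m s⁻¹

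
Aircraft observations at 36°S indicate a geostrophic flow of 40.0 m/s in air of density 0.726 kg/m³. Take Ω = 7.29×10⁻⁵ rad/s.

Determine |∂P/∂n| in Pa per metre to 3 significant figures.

Coriolis parameter at 36°S:
f = 2Ω sin φ = 2 × 7.29×10⁻⁵ × sin 36° = 8.57×10⁻⁵ s⁻¹
Geostrophic balance rearranged: |∂P/∂n| = f ρ V_g
|∂P/∂n| = 8.57×10⁻⁵ × 0.726 × 40.0 = 2.49×10⁻³ Pa/m

2.49×10⁻³ Pa/m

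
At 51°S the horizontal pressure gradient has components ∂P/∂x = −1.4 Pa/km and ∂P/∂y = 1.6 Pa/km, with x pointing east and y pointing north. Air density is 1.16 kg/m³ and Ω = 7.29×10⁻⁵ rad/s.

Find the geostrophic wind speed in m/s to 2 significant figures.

16 m/s

Coriolis parameter at 51°S:
f = 2Ω sin φ = 2 × 7.29×10⁻⁵ × sin 51° = 1.13×10⁻⁴ s⁻¹
In the Southern Hemisphere f is negative: f = −1.13×10⁻⁴ s⁻¹.
Component geostrophic relations (x east, y north):
u_g = −(1/(fρ)) ∂P/∂y,  v_g = (1/(fρ)) ∂P/∂x
u_g = −(1.6×10⁻³)/(−1.13×10⁻⁴ × 1.16) = 12.2 m/s;  v_g = (−1.4×10⁻³)/(−1.13×10⁻⁴ × 1.16) = 10.7 m/s
|V_g| = √(u_g² + v_g²) = 16.2 m/s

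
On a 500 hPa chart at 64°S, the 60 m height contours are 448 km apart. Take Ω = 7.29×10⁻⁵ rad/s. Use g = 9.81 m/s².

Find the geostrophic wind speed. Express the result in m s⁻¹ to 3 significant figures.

10.0 m s⁻¹

Coriolis parameter at 64°S:
f = 2Ω sin φ = 2 × 7.29×10⁻⁵ × sin 64° = 1.31×10⁻⁴ s⁻¹
Height gradient: |∂Z/∂n| = 60 m / 448000 m = 1.34×10⁻⁴
On a pressure surface, geostrophic balance gives V_g = (g/f)|∂Z/∂n|:
V_g = 9.81 × 1.34×10⁻⁴ / 1.31×10⁻⁴ = 10.0 m/s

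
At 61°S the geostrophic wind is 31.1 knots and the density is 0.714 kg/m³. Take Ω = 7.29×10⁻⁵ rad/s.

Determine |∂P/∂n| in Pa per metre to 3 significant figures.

1.46×10⁻³ Pa/m

Coriolis parameter at 61°S:
f = 2Ω sin φ = 2 × 7.29×10⁻⁵ × sin 61° = 1.28×10⁻⁴ s⁻¹
Wind speed in SI: 31.1 knots = 16.0 m/s
Geostrophic balance rearranged: |∂P/∂n| = f ρ V_g
|∂P/∂n| = 1.28×10⁻⁴ × 0.714 × 16.0 = 1.46×10⁻³ Pa/m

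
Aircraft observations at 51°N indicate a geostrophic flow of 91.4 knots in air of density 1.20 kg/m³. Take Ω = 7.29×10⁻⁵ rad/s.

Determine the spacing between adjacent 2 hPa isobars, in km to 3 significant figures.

31.3 km

Coriolis parameter at 51°N:
f = 2Ω sin φ = 2 × 7.29×10⁻⁵ × sin 51° = 1.13×10⁻⁴ s⁻¹
Wind speed in SI: 91.4 knots = 47.0 m/s
Geostrophic balance rearranged: |∂P/∂n| = f ρ V_g
|∂P/∂n| = 1.13×10⁻⁴ × 1.20 × 47.0 = 6.39×10⁻³ Pa/m
Isobar spacing: Δn = ΔP/|∂P/∂n| = 200 Pa / 6.39×10⁻³ Pa/m = 31283 m ≈ 31.3 km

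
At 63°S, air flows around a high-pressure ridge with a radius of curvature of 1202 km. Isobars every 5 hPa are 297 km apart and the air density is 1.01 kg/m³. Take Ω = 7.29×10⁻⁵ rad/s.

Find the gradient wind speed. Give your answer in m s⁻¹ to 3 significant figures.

Coriolis parameter at 63°S:
f = 2Ω sin φ = 2 × 7.29×10⁻⁵ × sin 63° = 1.30×10⁻⁴ s⁻¹
Pressure gradient: |∂P/∂n| = 500 Pa / 297000 m = 1.68×10⁻³ Pa/m
Geostrophic speed: V_g = |∂P/∂n|/(fρ) = 1.68×10⁻³/(1.30×10⁻⁴ × 1.01) = 12.8 m/s
Around a high, pressure-gradient force acts outward with centrifugal, so Coriolis balances both:
fV = (1/ρ)|∂P/∂n| + V²/R  →  V² − fR·V + fR·V_g = 0
With fR = 1.30×10⁻⁴ × 1202×10³ m = 156 m/s:
V = [fR − √((fR)² − 4 fR V_g)]/2 = [156 − √(156² − 4×156×12.8)]/2 = 14.1 m/s
Supergeostrophic (V > V_g = 12.8 m/s), as expected around a high.

14.1 m s⁻¹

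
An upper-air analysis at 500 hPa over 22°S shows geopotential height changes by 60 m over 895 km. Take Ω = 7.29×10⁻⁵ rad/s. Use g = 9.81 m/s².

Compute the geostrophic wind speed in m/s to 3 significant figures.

12.0 m/s

Coriolis parameter at 22°S:
f = 2Ω sin φ = 2 × 7.29×10⁻⁵ × sin 22° = 5.46×10⁻⁵ s⁻¹
Height gradient: |∂Z/∂n| = 60 m / 895000 m = 6.70×10⁻⁵
On a pressure surface, geostrophic balance gives V_g = (g/f)|∂Z/∂n|:
V_g = 9.81 × 6.70×10⁻⁵ / 5.46×10⁻⁵ = 12.0 m/s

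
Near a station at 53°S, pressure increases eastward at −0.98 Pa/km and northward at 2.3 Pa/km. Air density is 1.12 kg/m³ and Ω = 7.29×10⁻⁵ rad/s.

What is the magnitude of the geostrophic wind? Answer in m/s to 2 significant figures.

19 m/s

Coriolis parameter at 53°S:
f = 2Ω sin φ = 2 × 7.29×10⁻⁵ × sin 53° = 1.16×10⁻⁴ s⁻¹
In the Southern Hemisphere f is negative: f = −1.16×10⁻⁴ s⁻¹.
Component geostrophic relations (x east, y north):
u_g = −(1/(fρ)) ∂P/∂y,  v_g = (1/(fρ)) ∂P/∂x
u_g = −(2.3×10⁻³)/(−1.16×10⁻⁴ × 1.12) = 17.6 m/s;  v_g = (−0.98×10⁻³)/(−1.16×10⁻⁴ × 1.12) = 7.51 m/s
|V_g| = √(u_g² + v_g²) = 19.2 m/s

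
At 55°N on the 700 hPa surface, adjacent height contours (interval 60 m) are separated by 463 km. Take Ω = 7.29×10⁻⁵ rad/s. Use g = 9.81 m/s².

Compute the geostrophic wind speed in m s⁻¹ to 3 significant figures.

10.6 m s⁻¹

Coriolis parameter at 55°N:
f = 2Ω sin φ = 2 × 7.29×10⁻⁵ × sin 55° = 1.19×10⁻⁴ s⁻¹
Height gradient: |∂Z/∂n| = 60 m / 463000 m = 1.30×10⁻⁴
On a pressure surface, geostrophic balance gives V_g = (g/f)|∂Z/∂n|:
V_g = 9.81 × 1.30×10⁻⁴ / 1.19×10⁻⁴ = 10.6 m/s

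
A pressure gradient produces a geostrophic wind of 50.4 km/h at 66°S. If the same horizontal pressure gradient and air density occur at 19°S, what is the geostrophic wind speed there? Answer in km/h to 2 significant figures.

140 km/h

With the same pressure gradient and density, V_g ∝ 1/f ∝ 1/sin φ.
V₂ = V₁ · sin φ₁ / sin φ₂ = 50.4 × sin 66° / sin 19°
V₂ = 50.4 × 0.9135/0.3256 = 140 km/h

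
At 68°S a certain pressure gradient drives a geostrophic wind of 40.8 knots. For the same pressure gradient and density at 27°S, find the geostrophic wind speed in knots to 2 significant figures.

83 knots

With the same pressure gradient and density, V_g ∝ 1/f ∝ 1/sin φ.
V₂ = V₁ · sin φ₁ / sin φ₂ = 40.8 × sin 68° / sin 27°
V₂ = 40.8 × 0.9272/0.4540 = 83 knots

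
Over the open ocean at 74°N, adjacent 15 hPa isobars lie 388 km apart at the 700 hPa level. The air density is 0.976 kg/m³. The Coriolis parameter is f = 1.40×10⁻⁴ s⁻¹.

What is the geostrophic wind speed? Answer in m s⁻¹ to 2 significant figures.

Pressure gradient: |∂P/∂n| = 1500 Pa / 388000 m = 3.87×10⁻³ Pa/m
Geostrophic balance (pressure-gradient force = Coriolis force):
V_g = (1/(fρ)) |∂P/∂n| = 3.87×10⁻³ / (1.40×10⁻⁴ × 0.976) = 28.3 m/s

28 m s⁻¹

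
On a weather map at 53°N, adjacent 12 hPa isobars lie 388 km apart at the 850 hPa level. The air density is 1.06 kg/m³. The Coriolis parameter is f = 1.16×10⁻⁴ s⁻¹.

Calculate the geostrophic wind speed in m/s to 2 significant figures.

25 m/s

Pressure gradient: |∂P/∂n| = 1200 Pa / 388000 m = 3.09×10⁻³ Pa/m
Geostrophic balance (pressure-gradient force = Coriolis force):
V_g = (1/(fρ)) |∂P/∂n| = 3.09×10⁻³ / (1.16×10⁻⁴ × 1.06) = 25.2 m/s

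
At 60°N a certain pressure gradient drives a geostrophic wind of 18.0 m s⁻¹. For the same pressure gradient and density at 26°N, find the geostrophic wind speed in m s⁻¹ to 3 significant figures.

35.6 m s⁻¹

With the same pressure gradient and density, V_g ∝ 1/f ∝ 1/sin φ.
V₂ = V₁ · sin φ₁ / sin φ₂ = 18.0 × sin 60° / sin 26°
V₂ = 18.0 × 0.8660/0.4384 = 35.6 m s⁻¹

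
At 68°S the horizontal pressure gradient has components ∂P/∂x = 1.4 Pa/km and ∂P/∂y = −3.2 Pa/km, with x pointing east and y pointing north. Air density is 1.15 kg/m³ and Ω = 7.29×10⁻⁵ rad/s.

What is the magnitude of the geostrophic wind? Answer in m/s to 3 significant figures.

Coriolis parameter at 68°S:
f = 2Ω sin φ = 2 × 7.29×10⁻⁵ × sin 68° = 1.35×10⁻⁴ s⁻¹
In the Southern Hemisphere f is negative: f = −1.35×10⁻⁴ s⁻¹.
Component geostrophic relations (x east, y north):
u_g = −(1/(fρ)) ∂P/∂y,  v_g = (1/(fρ)) ∂P/∂x
u_g = −(−3.2×10⁻³)/(−1.35×10⁻⁴ × 1.15) = −20.6 m/s;  v_g = (1.4×10⁻³)/(−1.35×10⁻⁴ × 1.15) = −9.01 m/s
|V_g| = √(u_g² + v_g²) = 22.5 m/s

22.5 m/s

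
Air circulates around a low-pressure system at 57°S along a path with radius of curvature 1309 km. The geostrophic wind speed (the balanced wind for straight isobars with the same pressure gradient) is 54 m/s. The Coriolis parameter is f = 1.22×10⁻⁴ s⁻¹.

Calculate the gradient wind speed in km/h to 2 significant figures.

Around a low, centrifugal force acts outward with Coriolis, so pressure-gradient force balances both:
(1/ρ)|∂P/∂n| = fV + V²/R  →  V² + fR·V − fR·V_g = 0
With fR = 1.22×10⁻⁴ × 1309×10³ m = 160 m/s:
V = [−fR + √((fR)² + 4 fR V_g)]/2 = [−160 + √(160² + 4×160×54)]/2 = 42.6 m/s
Subgeostrophic (V < V_g = 54 m/s), as expected around a low.
Converting: 42.6 m/s × 3.6 = 150 km/h

150 km/h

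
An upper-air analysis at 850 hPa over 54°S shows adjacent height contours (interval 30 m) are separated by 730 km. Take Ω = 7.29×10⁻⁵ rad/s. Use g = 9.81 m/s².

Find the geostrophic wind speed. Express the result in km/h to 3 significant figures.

Coriolis parameter at 54°S:
f = 2Ω sin φ = 2 × 7.29×10⁻⁵ × sin 54° = 1.18×10⁻⁴ s⁻¹
Height gradient: |∂Z/∂n| = 30 m / 730000 m = 4.11×10⁻⁵
On a pressure surface, geostrophic balance gives V_g = (g/f)|∂Z/∂n|:
V_g = 9.81 × 4.11×10⁻⁵ / 1.18×10⁻⁴ = 3.42 m/s
Converting: 3.42 m/s × 3.6 = 12.3 km/h

12.3 km/h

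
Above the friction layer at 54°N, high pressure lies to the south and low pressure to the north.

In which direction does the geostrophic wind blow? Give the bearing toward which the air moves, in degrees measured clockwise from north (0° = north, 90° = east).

090°

The pressure-gradient force points toward the north (bearing 000°).
Geostrophic balance: in the Northern Hemisphere the Coriolis force deflects motion to the right, so the geostrophic wind blows 90° to the right of the pressure-gradient force (low pressure on the left).
Rotating 000° by 90° clockwise gives 090° — the wind blows toward the east.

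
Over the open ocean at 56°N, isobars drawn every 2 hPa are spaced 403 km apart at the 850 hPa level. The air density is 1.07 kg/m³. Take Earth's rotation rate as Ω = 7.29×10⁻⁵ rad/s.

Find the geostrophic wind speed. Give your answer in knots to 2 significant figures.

7.5 knots

Coriolis parameter at 56°N:
f = 2Ω sin φ = 2 × 7.29×10⁻⁵ × sin 56° = 1.21×10⁻⁴ s⁻¹
Pressure gradient: |∂P/∂n| = 200 Pa / 403000 m = 4.96×10⁻⁴ Pa/m
Geostrophic balance (pressure-gradient force = Coriolis force):
V_g = (1/(fρ)) |∂P/∂n| = 4.96×10⁻⁴ / (1.21×10⁻⁴ × 1.07) = 3.84 m/s
Converting: 3.84 m/s × 1.944 = 7.5 knots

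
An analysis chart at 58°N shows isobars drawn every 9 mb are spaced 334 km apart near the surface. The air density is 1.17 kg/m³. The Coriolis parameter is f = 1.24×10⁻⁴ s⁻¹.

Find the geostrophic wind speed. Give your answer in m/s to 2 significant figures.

19 m/s

Pressure gradient: |∂P/∂n| = 900 Pa / 334000 m = 2.69×10⁻³ Pa/m
Geostrophic balance (pressure-gradient force = Coriolis force):
V_g = (1/(fρ)) |∂P/∂n| = 2.69×10⁻³ / (1.24×10⁻⁴ × 1.17) = 18.6 m/s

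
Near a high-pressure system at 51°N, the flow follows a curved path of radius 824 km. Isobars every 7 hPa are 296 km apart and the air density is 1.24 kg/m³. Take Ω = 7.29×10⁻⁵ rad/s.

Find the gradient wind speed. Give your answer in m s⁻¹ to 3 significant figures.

22.0 m s⁻¹

Coriolis parameter at 51°N:
f = 2Ω sin φ = 2 × 7.29×10⁻⁵ × sin 51° = 1.13×10⁻⁴ s⁻¹
Pressure gradient: |∂P/∂n| = 700 Pa / 296000 m = 2.36×10⁻³ Pa/m
Geostrophic speed: V_g = |∂P/∂n|/(fρ) = 2.36×10⁻³/(1.13×10⁻⁴ × 1.24) = 16.8 m/s
Around a high, pressure-gradient force acts outward with centrifugal, so Coriolis balances both:
fV = (1/ρ)|∂P/∂n| + V²/R  →  V² − fR·V + fR·V_g = 0
With fR = 1.13×10⁻⁴ × 824×10³ m = 93.4 m/s:
V = [fR − √((fR)² − 4 fR V_g)]/2 = [93.4 − √(93.4² − 4×93.4×16.8)]/2 = 22 m/s
Supergeostrophic (V > V_g = 16.8 m/s), as expected around a high.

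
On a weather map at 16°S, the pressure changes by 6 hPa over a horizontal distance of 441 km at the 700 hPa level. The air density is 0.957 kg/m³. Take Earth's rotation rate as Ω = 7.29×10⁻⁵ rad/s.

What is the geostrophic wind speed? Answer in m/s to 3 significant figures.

Coriolis parameter at 16°S:
f = 2Ω sin φ = 2 × 7.29×10⁻⁵ × sin 16° = 4.02×10⁻⁵ s⁻¹
Pressure gradient: |∂P/∂n| = 600 Pa / 441000 m = 1.36×10⁻³ Pa/m
Geostrophic balance (pressure-gradient force = Coriolis force):
V_g = (1/(fρ)) |∂P/∂n| = 1.36×10⁻³ / (4.02×10⁻⁵ × 0.957) = 35.4 m/s

35.4 m/s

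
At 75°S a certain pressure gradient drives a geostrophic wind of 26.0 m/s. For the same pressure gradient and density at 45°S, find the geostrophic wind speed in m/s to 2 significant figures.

With the same pressure gradient and density, V_g ∝ 1/f ∝ 1/sin φ.
V₂ = V₁ · sin φ₁ / sin φ₂ = 26.0 × sin 75° / sin 45°
V₂ = 26.0 × 0.9659/0.7071 = 36 m/s

36 m/s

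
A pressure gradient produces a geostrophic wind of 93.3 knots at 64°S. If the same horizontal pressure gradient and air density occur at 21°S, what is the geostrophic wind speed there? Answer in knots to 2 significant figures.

With the same pressure gradient and density, V_g ∝ 1/f ∝ 1/sin φ.
V₂ = V₁ · sin φ₁ / sin φ₂ = 93.3 × sin 64° / sin 21°
V₂ = 93.3 × 0.8988/0.3584 = 230 knots

230 knots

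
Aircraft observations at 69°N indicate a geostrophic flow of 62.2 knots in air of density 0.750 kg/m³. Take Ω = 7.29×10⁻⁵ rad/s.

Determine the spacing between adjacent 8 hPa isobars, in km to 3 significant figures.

245 km

Coriolis parameter at 69°N:
f = 2Ω sin φ = 2 × 7.29×10⁻⁵ × sin 69° = 1.36×10⁻⁴ s⁻¹
Wind speed in SI: 62.2 knots = 32.0 m/s
Geostrophic balance rearranged: |∂P/∂n| = f ρ V_g
|∂P/∂n| = 1.36×10⁻⁴ × 0.750 × 32.0 = 3.27×10⁻³ Pa/m
Isobar spacing: Δn = ΔP/|∂P/∂n| = 800 Pa / 3.27×10⁻³ Pa/m = 244901 m ≈ 245 km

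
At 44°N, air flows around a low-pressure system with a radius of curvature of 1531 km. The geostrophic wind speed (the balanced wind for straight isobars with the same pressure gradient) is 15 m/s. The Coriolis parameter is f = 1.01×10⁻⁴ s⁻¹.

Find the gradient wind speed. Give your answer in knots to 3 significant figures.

Around a low, centrifugal force acts outward with Coriolis, so pressure-gradient force balances both:
(1/ρ)|∂P/∂n| = fV + V²/R  →  V² + fR·V − fR·V_g = 0
With fR = 1.01×10⁻⁴ × 1531×10³ m = 155 m/s:
V = [−fR + √((fR)² + 4 fR V_g)]/2 = [−155 + √(155² + 4×155×15)]/2 = 13.8 m/s
Subgeostrophic (V < V_g = 15 m/s), as expected around a low.
Converting: 13.8 m/s × 1.944 = 26.8 knots

26.8 knots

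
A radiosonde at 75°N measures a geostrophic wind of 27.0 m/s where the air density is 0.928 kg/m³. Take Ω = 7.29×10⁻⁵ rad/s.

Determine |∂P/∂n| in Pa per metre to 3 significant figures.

3.53×10⁻³ Pa/m

Coriolis parameter at 75°N:
f = 2Ω sin φ = 2 × 7.29×10⁻⁵ × sin 75° = 1.41×10⁻⁴ s⁻¹
Geostrophic balance rearranged: |∂P/∂n| = f ρ V_g
|∂P/∂n| = 1.41×10⁻⁴ × 0.928 × 27.0 = 3.53×10⁻³ Pa/m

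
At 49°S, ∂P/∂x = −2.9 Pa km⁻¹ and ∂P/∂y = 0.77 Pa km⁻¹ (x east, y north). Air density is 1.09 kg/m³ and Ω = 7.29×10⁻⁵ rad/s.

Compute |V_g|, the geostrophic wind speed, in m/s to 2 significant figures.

Coriolis parameter at 49°S:
f = 2Ω sin φ = 2 × 7.29×10⁻⁵ × sin 49° = 1.10×10⁻⁴ s⁻¹
In the Southern Hemisphere f is negative: f = −1.10×10⁻⁴ s⁻¹.
Component geostrophic relations (x east, y north):
u_g = −(1/(fρ)) ∂P/∂y,  v_g = (1/(fρ)) ∂P/∂x
u_g = −(0.77×10⁻³)/(−1.10×10⁻⁴ × 1.09) = 6.42 m/s;  v_g = (−2.9×10⁻³)/(−1.10×10⁻⁴ × 1.09) = 24.2 m/s
|V_g| = √(u_g² + v_g²) = 25.0 m/s

25 m/s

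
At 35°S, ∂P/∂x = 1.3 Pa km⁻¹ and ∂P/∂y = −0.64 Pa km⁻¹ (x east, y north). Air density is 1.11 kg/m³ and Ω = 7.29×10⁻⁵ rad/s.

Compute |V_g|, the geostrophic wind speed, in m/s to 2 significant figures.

16 m/s

Coriolis parameter at 35°S:
f = 2Ω sin φ = 2 × 7.29×10⁻⁵ × sin 35° = 8.36×10⁻⁵ s⁻¹
In the Southern Hemisphere f is negative: f = −8.36×10⁻⁵ s⁻¹.
Component geostrophic relations (x east, y north):
u_g = −(1/(fρ)) ∂P/∂y,  v_g = (1/(fρ)) ∂P/∂x
u_g = −(−0.64×10⁻³)/(−8.36×10⁻⁵ × 1.11) = −6.89 m/s;  v_g = (1.3×10⁻³)/(−8.36×10⁻⁵ × 1.11) = −14.0 m/s
|V_g| = √(u_g² + v_g²) = 15.6 m/s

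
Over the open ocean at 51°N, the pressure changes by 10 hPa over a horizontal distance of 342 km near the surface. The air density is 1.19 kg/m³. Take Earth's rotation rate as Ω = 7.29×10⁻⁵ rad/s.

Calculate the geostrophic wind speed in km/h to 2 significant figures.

78 km/h

Coriolis parameter at 51°N:
f = 2Ω sin φ = 2 × 7.29×10⁻⁵ × sin 51° = 1.13×10⁻⁴ s⁻¹
Pressure gradient: |∂P/∂n| = 1000 Pa / 342000 m = 2.92×10⁻³ Pa/m
Geostrophic balance (pressure-gradient force = Coriolis force):
V_g = (1/(fρ)) |∂P/∂n| = 2.92×10⁻³ / (1.13×10⁻⁴ × 1.19) = 21.7 m/s
Converting: 21.7 m/s × 3.6 = 78 km/h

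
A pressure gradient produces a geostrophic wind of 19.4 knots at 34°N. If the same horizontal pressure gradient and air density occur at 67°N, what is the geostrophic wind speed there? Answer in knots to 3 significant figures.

11.8 knots

With the same pressure gradient and density, V_g ∝ 1/f ∝ 1/sin φ.
V₂ = V₁ · sin φ₁ / sin φ₂ = 19.4 × sin 34° / sin 67°
V₂ = 19.4 × 0.5592/0.9205 = 11.8 knots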